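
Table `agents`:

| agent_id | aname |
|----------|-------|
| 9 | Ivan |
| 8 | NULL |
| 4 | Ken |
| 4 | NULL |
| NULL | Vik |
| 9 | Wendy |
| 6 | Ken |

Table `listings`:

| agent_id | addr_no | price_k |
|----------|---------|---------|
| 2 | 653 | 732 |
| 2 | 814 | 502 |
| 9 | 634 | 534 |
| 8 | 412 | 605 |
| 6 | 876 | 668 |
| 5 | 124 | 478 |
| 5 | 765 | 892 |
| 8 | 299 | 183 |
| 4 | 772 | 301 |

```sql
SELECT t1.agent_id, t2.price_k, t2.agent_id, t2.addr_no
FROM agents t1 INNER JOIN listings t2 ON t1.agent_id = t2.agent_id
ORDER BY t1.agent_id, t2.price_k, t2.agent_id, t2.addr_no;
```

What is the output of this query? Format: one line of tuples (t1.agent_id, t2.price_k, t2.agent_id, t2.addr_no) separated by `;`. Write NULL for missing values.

INNER JOIN keeps only pairs where the ON condition holds.
Matching on t1.agent_id = t2.agent_id. A NULL in a compared column never satisfies the condition.
- agent_id=9: 1 matching t2 row(s), so 1 row(s) emitted.
- agent_id=8: 2 matching t2 row(s), so 2 row(s) emitted.
- agent_id=4: 1 matching t2 row(s), so 1 row(s) emitted.
- agent_id=4: 1 matching t2 row(s), so 1 row(s) emitted.
- agent_id=NULL: no matching t2 row, dropped.
- agent_id=9: 1 matching t2 row(s), so 1 row(s) emitted.
- agent_id=6: 1 matching t2 row(s), so 1 row(s) emitted.
After projecting and ordering:
t1.agent_id | t2.price_k | t2.agent_id | t2.addr_no
4 | 301 | 4 | 772
4 | 301 | 4 | 772
6 | 668 | 6 | 876
8 | 183 | 8 | 299
8 | 605 | 8 | 412
9 | 534 | 9 | 634
9 | 534 | 9 | 634

(4, 301, 4, 772); (4, 301, 4, 772); (6, 668, 6, 876); (8, 183, 8, 299); (8, 605, 8, 412); (9, 534, 9, 634); (9, 534, 9, 634)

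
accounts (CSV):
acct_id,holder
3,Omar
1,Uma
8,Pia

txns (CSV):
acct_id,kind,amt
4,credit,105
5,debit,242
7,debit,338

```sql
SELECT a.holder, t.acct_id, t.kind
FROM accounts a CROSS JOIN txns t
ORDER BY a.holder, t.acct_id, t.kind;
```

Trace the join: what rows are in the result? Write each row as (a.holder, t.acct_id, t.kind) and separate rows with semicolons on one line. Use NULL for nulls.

CROSS JOIN pairs every row of `accounts` with every row of `txns`: 3 × 3 = 9 rows.
After projecting and ordering:
a.holder | t.acct_id | t.kind
Omar | 4 | credit
Omar | 5 | debit
Omar | 7 | debit
Pia | 4 | credit
Pia | 5 | debit
Pia | 7 | debit
Uma | 4 | credit
Uma | 5 | debit
Uma | 7 | debit

(Omar, 4, credit); (Omar, 5, debit); (Omar, 7, debit); (Pia, 4, credit); (Pia, 5, debit); (Pia, 7, debit); (Uma, 4, credit); (Uma, 5, debit); (Uma, 7, debit)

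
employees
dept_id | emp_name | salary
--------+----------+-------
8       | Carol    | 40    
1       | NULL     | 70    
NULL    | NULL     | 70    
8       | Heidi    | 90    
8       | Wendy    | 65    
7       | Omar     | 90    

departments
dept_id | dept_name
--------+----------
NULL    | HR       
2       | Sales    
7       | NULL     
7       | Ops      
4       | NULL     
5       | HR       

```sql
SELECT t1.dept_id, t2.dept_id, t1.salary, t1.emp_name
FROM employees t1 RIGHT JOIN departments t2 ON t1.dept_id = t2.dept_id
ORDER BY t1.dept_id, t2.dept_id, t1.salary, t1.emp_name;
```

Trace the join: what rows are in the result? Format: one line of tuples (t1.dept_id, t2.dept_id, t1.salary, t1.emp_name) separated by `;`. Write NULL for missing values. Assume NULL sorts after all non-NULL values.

(7, 7, 90, Omar); (7, 7, 90, Omar); (NULL, 2, NULL, NULL); (NULL, 4, NULL, NULL); (NULL, 5, NULL, NULL); (NULL, NULL, NULL, NULL)

RIGHT JOIN keeps every row from `departments`; unmatched rows get NULL for `employees`'s columns.
Matching on t1.dept_id = t2.dept_id. A NULL in a compared column never satisfies the condition.
- t1 row (dept_id=8): no match.
- t1 row (dept_id=1): no match.
- t1 row (dept_id=NULL): no match.
- t1 row (dept_id=8): no match.
- t1 row (dept_id=8): no match.
- t1 row (dept_id=7): matches 2 t2 row(s) → 2 output row(s).
- plus 4 unmatched t2 row(s), each kept with NULL t1 columns.
After projecting and ordering:
t1.dept_id | t2.dept_id | t1.salary | t1.emp_name
7 | 7 | 90 | Omar
7 | 7 | 90 | Omar
NULL | 2 | NULL | NULL
NULL | 4 | NULL | NULL
NULL | 5 | NULL | NULL
NULL | NULL | NULL | NULL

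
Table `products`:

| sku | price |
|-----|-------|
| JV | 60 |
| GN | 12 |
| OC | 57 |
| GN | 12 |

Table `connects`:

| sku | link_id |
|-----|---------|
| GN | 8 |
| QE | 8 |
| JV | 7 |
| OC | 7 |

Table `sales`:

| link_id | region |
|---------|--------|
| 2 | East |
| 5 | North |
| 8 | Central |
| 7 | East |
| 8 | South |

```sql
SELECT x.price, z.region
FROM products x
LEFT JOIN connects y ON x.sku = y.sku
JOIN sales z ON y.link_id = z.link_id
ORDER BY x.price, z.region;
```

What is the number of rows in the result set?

6

Joins associate left-to-right: products LEFT JOIN connects on sku gives 4 intermediate row(s).
Then INNER JOIN `sales z` on link_id: keep only rows whose y.link_id appears in z.
Result: 6 row(s).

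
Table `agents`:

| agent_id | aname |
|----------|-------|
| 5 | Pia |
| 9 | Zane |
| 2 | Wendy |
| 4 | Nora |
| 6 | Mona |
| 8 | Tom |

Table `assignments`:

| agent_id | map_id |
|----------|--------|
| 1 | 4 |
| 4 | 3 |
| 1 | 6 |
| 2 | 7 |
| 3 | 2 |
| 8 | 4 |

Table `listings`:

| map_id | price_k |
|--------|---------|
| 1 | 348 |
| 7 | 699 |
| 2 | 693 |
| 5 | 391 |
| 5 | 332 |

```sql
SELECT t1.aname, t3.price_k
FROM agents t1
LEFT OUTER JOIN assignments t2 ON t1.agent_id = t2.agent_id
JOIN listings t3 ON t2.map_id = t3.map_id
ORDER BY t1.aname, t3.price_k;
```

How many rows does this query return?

Step 1 — t1 LEFT JOIN t2 on agent_id → 6 row(s).
Then INNER JOIN `listings t3` on map_id: keep only rows whose t2.map_id appears in t3.
Result: 1 row(s).

1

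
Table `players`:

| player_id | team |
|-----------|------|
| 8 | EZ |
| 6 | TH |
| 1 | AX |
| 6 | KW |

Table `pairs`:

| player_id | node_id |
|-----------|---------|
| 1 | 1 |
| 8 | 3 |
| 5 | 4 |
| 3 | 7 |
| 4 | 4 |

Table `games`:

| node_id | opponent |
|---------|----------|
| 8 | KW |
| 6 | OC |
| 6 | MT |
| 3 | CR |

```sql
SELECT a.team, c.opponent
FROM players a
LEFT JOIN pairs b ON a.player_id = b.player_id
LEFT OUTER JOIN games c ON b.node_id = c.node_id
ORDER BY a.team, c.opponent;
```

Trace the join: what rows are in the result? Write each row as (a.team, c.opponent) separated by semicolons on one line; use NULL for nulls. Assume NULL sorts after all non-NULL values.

Evaluate left to right. First `players a LEFT JOIN pairs b` on player_id: 4 row(s).
Then LEFT JOIN `games c` on node_id: each of those 4 rows is kept; rows whose b.node_id has no match in c get NULL for c's columns.

(AX, NULL); (EZ, CR); (KW, NULL); (TH, NULL)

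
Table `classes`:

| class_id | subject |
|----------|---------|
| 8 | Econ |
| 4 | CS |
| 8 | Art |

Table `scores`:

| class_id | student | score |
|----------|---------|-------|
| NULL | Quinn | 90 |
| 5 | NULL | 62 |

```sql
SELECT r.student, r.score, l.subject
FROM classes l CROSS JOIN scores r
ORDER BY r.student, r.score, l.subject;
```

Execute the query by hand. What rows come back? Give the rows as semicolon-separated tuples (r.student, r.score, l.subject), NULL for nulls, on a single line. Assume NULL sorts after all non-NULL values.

CROSS JOIN pairs every row of `classes` with every row of `scores`: 3 × 2 = 6 rows.
After projecting and ordering:
r.student | r.score | l.subject
Quinn | 90 | Art
Quinn | 90 | CS
Quinn | 90 | Econ
NULL | 62 | Art
NULL | 62 | CS
NULL | 62 | Econ

(Quinn, 90, Art); (Quinn, 90, CS); (Quinn, 90, Econ); (NULL, 62, Art); (NULL, 62, CS); (NULL, 62, Econ)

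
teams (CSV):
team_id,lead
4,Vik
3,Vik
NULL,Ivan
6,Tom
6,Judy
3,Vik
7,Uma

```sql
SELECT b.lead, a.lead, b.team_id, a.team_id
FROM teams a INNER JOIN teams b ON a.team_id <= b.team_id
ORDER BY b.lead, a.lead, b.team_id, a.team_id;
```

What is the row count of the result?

23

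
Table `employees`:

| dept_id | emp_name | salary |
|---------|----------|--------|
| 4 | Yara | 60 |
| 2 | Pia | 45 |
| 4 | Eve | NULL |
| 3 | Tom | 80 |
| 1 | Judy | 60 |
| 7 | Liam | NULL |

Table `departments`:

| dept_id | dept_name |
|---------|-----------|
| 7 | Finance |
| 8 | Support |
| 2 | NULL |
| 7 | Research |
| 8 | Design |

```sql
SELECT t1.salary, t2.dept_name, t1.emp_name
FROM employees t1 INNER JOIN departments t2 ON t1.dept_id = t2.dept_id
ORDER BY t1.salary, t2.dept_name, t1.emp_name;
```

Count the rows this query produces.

INNER JOIN keeps only pairs where the ON condition holds.
Matching on t1.dept_id = t2.dept_id.
Matched pairs: 3.
Total: 3 rows.

3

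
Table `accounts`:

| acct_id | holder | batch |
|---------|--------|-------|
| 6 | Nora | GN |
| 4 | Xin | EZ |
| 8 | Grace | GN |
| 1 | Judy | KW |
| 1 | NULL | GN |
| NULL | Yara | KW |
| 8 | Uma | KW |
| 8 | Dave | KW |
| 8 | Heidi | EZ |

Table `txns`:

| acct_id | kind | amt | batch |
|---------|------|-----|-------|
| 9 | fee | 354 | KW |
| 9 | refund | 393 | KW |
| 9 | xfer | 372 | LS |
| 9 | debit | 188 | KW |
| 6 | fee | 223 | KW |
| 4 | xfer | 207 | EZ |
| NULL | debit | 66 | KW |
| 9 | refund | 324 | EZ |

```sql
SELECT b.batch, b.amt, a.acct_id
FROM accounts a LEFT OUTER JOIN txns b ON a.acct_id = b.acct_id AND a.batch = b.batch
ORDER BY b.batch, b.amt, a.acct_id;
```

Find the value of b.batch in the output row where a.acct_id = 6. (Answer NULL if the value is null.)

NULL

LEFT JOIN keeps every row from `accounts`; unmatched rows get NULL for `txns`'s columns.
Matching on a.acct_id = b.acct_id AND a.batch = b.batch. A NULL in a compared column never satisfies the condition.
- a (acct_id=6, batch=GN) has no partner → padded with NULL.
- a (acct_id=4, batch=EZ) pairs with 1 row(s) of b.
- a (acct_id=8, batch=GN) has no partner → padded with NULL.
- a (acct_id=1, batch=KW) has no partner → padded with NULL.
- a (acct_id=1, batch=GN) has no partner → padded with NULL.
- a (acct_id=NULL, batch=KW) has no partner → padded with NULL.
- a (acct_id=8, batch=KW) has no partner → padded with NULL.
- a (acct_id=8, batch=KW) has no partner → padded with NULL.
- a (acct_id=8, batch=EZ) has no partner → padded with NULL.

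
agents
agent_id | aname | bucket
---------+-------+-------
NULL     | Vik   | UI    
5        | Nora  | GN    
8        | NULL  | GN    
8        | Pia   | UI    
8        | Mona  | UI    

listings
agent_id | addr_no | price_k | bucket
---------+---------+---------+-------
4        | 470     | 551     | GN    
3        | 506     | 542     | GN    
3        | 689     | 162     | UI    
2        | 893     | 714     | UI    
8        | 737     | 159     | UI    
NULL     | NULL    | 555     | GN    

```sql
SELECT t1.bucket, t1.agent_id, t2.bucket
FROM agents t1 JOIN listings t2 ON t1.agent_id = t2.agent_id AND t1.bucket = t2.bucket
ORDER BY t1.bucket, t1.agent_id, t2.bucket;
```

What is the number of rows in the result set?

INNER JOIN keeps only pairs where the ON condition holds.
Matching on t1.agent_id = t2.agent_id AND t1.bucket = t2.bucket. A NULL in a compared column never satisfies the condition.
Matched pairs: 2.
Total: 2 rows.

2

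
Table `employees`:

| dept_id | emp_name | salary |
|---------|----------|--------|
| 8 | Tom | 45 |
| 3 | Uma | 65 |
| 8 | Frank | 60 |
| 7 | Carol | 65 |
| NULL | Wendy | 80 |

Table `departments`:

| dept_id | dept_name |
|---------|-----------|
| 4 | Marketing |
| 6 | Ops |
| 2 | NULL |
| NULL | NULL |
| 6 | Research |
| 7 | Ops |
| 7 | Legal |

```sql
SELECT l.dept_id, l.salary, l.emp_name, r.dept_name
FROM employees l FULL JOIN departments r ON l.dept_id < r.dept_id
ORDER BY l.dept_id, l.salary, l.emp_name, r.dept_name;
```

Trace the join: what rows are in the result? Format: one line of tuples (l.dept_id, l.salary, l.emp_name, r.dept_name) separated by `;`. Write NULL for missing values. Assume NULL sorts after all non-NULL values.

(3, 65, Uma, Legal); (3, 65, Uma, Marketing); (3, 65, Uma, Ops); (3, 65, Uma, Ops); (3, 65, Uma, Research); (7, 65, Carol, NULL); (8, 45, Tom, NULL); (8, 60, Frank, NULL); (NULL, 80, Wendy, NULL); (NULL, NULL, NULL, NULL); (NULL, NULL, NULL, NULL)

FULL OUTER JOIN keeps every row from both sides; unmatched rows get NULL for the other side's columns.
Matching on l.dept_id < r.dept_id. A NULL in a compared column never satisfies the condition.
- dept_id=8: no r row matches, row kept with r columns NULL.
- dept_id=3: 5 matching r row(s), so 5 row(s) emitted.
- dept_id=8: no r row matches, row kept with r columns NULL.
- dept_id=7: no r row matches, row kept with r columns NULL.
- dept_id=NULL: no r row matches, row kept with r columns NULL.
- 2 row(s) from r found no l partner → padded with NULL.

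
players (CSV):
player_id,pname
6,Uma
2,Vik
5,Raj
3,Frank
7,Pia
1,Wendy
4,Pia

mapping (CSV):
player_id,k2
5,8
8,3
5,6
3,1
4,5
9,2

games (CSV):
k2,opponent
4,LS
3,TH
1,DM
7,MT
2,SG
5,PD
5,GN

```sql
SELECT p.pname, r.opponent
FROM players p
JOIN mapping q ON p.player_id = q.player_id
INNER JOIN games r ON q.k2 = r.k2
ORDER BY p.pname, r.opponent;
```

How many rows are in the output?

3

Joins associate left-to-right: players INNER JOIN mapping on player_id gives 4 intermediate row(s).
Then INNER JOIN `games r` on k2: keep only rows whose q.k2 appears in r.
Result: 3 row(s).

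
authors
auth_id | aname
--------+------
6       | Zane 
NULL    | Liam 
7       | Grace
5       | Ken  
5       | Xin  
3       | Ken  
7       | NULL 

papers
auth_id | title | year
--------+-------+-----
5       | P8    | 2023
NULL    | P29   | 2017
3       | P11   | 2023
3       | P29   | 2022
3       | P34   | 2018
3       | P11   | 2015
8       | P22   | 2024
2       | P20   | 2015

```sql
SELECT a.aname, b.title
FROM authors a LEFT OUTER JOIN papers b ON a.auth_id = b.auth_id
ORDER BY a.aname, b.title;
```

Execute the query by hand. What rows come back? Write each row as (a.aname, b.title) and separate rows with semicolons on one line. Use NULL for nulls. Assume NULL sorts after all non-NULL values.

LEFT JOIN keeps every row from `authors`; unmatched rows get NULL for `papers`'s columns.
Matching on a.auth_id = b.auth_id. A NULL in a compared column never satisfies the condition.
- a[0] auth_id=6 → no match; kept with NULLs on the b side.
- a[1] auth_id=NULL → no match; kept with NULLs on the b side.
- a[2] auth_id=7 → no match; kept with NULLs on the b side.
- a[3] auth_id=5 → 1 match(es) in b → 1 row(s).
- a[4] auth_id=5 → 1 match(es) in b → 1 row(s).
- a[5] auth_id=3 → 4 match(es) in b → 4 row(s).
- a[6] auth_id=7 → no match; kept with NULLs on the b side.
After projecting and ordering:
a.aname | b.title
Grace | NULL
Ken | P11
Ken | P11
Ken | P29
Ken | P34
Ken | P8
Liam | NULL
Xin | P8
Zane | NULL
NULL | NULL

(Grace, NULL); (Ken, P11); (Ken, P11); (Ken, P29); (Ken, P34); (Ken, P8); (Liam, NULL); (Xin, P8); (Zane, NULL); (NULL, NULL)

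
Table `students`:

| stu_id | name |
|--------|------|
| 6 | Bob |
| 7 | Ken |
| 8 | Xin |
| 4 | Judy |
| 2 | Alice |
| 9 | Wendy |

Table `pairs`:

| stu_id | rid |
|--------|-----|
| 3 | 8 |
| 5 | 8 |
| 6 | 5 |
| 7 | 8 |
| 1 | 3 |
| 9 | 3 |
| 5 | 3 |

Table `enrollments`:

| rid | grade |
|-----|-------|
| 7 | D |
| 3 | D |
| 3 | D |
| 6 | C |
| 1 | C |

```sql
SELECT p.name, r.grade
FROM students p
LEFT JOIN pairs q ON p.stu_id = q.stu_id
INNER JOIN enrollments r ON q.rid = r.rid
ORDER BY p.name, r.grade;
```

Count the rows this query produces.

2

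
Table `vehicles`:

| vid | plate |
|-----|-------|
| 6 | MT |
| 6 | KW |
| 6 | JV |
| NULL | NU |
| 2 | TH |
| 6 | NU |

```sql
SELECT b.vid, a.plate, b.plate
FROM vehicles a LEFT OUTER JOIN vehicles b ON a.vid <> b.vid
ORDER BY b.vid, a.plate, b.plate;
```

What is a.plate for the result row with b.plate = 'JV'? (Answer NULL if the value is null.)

TH

LEFT JOIN keeps every row from `vehicles a`; unmatched rows get NULL for `vehicles b`'s columns.
Matching on a.vid <> b.vid. A NULL in a compared column never satisfies the condition.
- a[0] vid=6 → 1 match(es) in b → 1 row(s).
- a[1] vid=6 → 1 match(es) in b → 1 row(s).
- a[2] vid=6 → 1 match(es) in b → 1 row(s).
- a[3] vid=NULL → no match; kept with NULLs on the b side.
- a[4] vid=2 → 4 match(es) in b → 4 row(s).
- a[5] vid=6 → 1 match(es) in b → 1 row(s).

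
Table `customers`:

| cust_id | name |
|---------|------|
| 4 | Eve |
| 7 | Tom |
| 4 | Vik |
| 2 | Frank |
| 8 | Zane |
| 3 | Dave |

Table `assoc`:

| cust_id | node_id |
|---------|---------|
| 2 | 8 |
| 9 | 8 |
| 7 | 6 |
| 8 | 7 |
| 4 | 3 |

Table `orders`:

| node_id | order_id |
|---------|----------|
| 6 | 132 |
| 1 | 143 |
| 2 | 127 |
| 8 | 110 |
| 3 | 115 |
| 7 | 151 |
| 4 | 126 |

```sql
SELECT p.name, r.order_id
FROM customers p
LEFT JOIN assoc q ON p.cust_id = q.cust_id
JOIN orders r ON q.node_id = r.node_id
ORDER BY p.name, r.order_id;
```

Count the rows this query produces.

5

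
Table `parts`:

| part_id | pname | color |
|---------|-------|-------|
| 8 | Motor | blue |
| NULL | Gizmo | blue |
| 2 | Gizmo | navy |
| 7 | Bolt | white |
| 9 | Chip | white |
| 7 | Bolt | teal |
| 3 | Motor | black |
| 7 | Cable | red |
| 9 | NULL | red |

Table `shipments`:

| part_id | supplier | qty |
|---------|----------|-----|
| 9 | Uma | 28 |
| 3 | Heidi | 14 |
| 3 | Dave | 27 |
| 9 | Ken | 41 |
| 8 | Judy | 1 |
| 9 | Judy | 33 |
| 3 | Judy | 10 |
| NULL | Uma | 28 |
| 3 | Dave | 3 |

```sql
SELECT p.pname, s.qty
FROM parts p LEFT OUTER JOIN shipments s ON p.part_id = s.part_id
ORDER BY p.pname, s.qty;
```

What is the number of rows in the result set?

LEFT JOIN keeps every row from `parts`; unmatched rows get NULL for `shipments`'s columns.
Matching on p.part_id = s.part_id. A NULL in a compared column never satisfies the condition.
- part_id=8: 1 matching s row(s), so 1 row(s) emitted.
- part_id=NULL: no s row matches, row kept with s columns NULL.
- part_id=2: no s row matches, row kept with s columns NULL.
- part_id=7: no s row matches, row kept with s columns NULL.
- part_id=9: 3 matching s row(s), so 3 row(s) emitted.
- part_id=7: no s row matches, row kept with s columns NULL.
- part_id=3: 4 matching s row(s), so 4 row(s) emitted.
- part_id=7: no s row matches, row kept with s columns NULL.
- part_id=9: 3 matching s row(s), so 3 row(s) emitted.
Total: 11 matched + 5 padded = 16 rows.

16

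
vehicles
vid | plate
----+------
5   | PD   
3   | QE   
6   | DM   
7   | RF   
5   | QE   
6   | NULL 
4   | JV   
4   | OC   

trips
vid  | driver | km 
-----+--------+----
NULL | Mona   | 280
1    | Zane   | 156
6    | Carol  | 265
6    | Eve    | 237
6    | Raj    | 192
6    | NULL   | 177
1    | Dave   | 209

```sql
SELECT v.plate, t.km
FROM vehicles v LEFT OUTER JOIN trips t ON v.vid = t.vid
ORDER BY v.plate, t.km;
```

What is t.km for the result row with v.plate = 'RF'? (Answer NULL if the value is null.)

LEFT JOIN keeps every row from `vehicles`; unmatched rows get NULL for `trips`'s columns.
Matching on v.vid = t.vid. A NULL in a compared column never satisfies the condition.
- v row (vid=5): no match → kept, t columns NULL.
- v row (vid=3): no match → kept, t columns NULL.
- v row (vid=6): matches 4 t row(s) → 4 output row(s).
- v row (vid=7): no match → kept, t columns NULL.
- v row (vid=5): no match → kept, t columns NULL.
- v row (vid=6): matches 4 t row(s) → 4 output row(s).
- v row (vid=4): no match → kept, t columns NULL.
- v row (vid=4): no match → kept, t columns NULL.

NULL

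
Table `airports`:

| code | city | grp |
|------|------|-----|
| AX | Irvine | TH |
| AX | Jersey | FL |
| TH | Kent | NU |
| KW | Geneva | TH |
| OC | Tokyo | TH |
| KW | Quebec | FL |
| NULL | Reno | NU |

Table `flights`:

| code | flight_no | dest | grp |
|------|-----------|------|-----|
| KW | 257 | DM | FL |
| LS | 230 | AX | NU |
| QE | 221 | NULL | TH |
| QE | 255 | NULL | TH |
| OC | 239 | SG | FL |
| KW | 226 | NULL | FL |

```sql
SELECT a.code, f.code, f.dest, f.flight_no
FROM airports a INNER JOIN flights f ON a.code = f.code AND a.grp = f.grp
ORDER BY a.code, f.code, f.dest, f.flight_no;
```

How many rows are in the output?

INNER JOIN keeps only pairs where the ON condition holds.
Matching on a.code = f.code AND a.grp = f.grp. A NULL in a compared column never satisfies the condition.
Matched pairs: 2.
Total: 2 rows.

2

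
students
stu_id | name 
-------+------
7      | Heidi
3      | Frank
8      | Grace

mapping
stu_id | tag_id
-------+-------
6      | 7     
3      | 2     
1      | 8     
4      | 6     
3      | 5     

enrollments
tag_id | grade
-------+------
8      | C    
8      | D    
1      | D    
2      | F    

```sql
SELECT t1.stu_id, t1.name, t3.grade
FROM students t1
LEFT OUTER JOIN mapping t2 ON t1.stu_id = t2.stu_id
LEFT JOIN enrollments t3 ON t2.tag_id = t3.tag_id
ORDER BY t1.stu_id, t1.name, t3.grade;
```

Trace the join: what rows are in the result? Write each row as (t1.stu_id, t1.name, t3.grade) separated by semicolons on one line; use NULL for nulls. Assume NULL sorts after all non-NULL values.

(3, Frank, F); (3, Frank, NULL); (7, Heidi, NULL); (8, Grace, NULL)

Step 1 — t1 LEFT JOIN t2 on stu_id → 4 row(s).
Then LEFT JOIN `enrollments t3` on tag_id: each of those 4 rows is kept; rows whose t2.tag_id has no match in t3 get NULL for t3's columns.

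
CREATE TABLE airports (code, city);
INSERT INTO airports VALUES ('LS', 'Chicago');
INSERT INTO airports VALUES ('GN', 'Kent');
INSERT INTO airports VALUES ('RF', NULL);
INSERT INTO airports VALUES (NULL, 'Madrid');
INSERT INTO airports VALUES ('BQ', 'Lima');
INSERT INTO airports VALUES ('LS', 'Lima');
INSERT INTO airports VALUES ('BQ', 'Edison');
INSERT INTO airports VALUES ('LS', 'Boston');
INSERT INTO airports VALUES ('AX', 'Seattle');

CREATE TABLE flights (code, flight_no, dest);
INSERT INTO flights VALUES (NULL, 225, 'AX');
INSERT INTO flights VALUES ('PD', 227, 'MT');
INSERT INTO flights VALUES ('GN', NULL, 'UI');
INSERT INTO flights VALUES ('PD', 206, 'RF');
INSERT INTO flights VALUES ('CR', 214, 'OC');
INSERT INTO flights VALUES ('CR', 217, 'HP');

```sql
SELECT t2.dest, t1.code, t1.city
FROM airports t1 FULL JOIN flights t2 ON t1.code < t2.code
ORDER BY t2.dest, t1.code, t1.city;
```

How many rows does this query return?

FULL OUTER JOIN keeps every row from both sides; unmatched rows get NULL for the other side's columns.
Matching on t1.code < t2.code. A NULL in a compared column never satisfies the condition.
- t1[0] code=LS → 2 match(es) in t2 → 2 row(s).
- t1[1] code=GN → 2 match(es) in t2 → 2 row(s).
- t1[2] code=RF → no match; kept with NULLs on the t2 side.
- t1[3] code=NULL → no match; kept with NULLs on the t2 side.
- t1[4] code=BQ → 5 match(es) in t2 → 5 row(s).
- t1[5] code=LS → 2 match(es) in t2 → 2 row(s).
- t1[6] code=BQ → 5 match(es) in t2 → 5 row(s).
- t1[7] code=LS → 2 match(es) in t2 → 2 row(s).
- t1[8] code=AX → 5 match(es) in t2 → 5 row(s).
- plus 1 unmatched t2 row(s), each kept with NULL t1 columns.
Total: 23 matched + 3 padded = 26 rows.

26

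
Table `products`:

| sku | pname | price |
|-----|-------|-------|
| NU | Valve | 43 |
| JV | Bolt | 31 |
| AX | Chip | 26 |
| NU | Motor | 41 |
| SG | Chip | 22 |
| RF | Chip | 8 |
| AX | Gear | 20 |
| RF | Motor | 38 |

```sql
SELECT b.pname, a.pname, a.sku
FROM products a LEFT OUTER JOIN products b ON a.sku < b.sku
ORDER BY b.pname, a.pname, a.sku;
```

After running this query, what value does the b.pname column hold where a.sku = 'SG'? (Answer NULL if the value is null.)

LEFT JOIN keeps every row from `products a`; unmatched rows get NULL for `products b`'s columns.
Matching on a.sku < b.sku.
- sku=NU: 3 matching b row(s), so 3 row(s) emitted.
- sku=JV: 5 matching b row(s), so 5 row(s) emitted.
- sku=AX: 6 matching b row(s), so 6 row(s) emitted.
- sku=NU: 3 matching b row(s), so 3 row(s) emitted.
- sku=SG: no b row matches, row kept with b columns NULL.
- sku=RF: 1 matching b row(s), so 1 row(s) emitted.
- sku=AX: 6 matching b row(s), so 6 row(s) emitted.
- sku=RF: 1 matching b row(s), so 1 row(s) emitted.

NULL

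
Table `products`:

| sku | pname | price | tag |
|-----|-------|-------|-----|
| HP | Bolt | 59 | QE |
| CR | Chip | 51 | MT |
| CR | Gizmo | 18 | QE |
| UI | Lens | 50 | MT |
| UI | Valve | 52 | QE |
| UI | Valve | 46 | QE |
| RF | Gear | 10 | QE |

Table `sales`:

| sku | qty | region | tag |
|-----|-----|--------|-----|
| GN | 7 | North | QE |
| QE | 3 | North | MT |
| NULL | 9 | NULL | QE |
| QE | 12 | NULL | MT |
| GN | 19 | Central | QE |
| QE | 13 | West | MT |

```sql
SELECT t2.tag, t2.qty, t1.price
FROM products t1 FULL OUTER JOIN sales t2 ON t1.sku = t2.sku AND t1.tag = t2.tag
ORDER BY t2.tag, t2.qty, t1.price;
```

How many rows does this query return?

FULL OUTER JOIN keeps every row from both sides; unmatched rows get NULL for the other side's columns.
Matching on t1.sku = t2.sku AND t1.tag = t2.tag. A NULL in a compared column never satisfies the condition.
- t1[0] sku=HP, tag=QE → no match; kept with NULLs on the t2 side.
- t1[1] sku=CR, tag=MT → no match; kept with NULLs on the t2 side.
- t1[2] sku=CR, tag=QE → no match; kept with NULLs on the t2 side.
- t1[3] sku=UI, tag=MT → no match; kept with NULLs on the t2 side.
- t1[4] sku=UI, tag=QE → no match; kept with NULLs on the t2 side.
- t1[5] sku=UI, tag=QE → no match; kept with NULLs on the t2 side.
- t1[6] sku=RF, tag=QE → no match; kept with NULLs on the t2 side.
- plus 6 unmatched t2 row(s), each kept with NULL t1 columns.
Total: 0 matched + 13 padded = 13 rows.

13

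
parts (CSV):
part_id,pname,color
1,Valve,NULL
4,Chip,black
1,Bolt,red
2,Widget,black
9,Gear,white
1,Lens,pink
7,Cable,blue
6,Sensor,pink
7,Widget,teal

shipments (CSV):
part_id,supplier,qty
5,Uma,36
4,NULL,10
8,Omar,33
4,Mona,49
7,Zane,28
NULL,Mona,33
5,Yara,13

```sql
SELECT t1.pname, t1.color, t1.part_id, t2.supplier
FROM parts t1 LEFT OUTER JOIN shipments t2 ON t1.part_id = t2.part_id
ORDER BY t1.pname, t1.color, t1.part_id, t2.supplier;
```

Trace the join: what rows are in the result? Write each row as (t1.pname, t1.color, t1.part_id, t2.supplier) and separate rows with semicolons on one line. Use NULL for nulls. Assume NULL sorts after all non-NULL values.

LEFT JOIN keeps every row from `parts`; unmatched rows get NULL for `shipments`'s columns.
Matching on t1.part_id = t2.part_id. A NULL in a compared column never satisfies the condition.
- t1 (part_id=1) has no partner → padded with NULL.
- t1 (part_id=4) pairs with 2 row(s) of t2.
- t1 (part_id=1) has no partner → padded with NULL.
- t1 (part_id=2) has no partner → padded with NULL.
- t1 (part_id=9) has no partner → padded with NULL.
- t1 (part_id=1) has no partner → padded with NULL.
- t1 (part_id=7) pairs with 1 row(s) of t2.
- t1 (part_id=6) has no partner → padded with NULL.
- t1 (part_id=7) pairs with 1 row(s) of t2.
After projecting and ordering:
t1.pname | t1.color | t1.part_id | t2.supplier
Bolt | red | 1 | NULL
Cable | blue | 7 | Zane
Chip | black | 4 | Mona
Chip | black | 4 | NULL
Gear | white | 9 | NULL
Lens | pink | 1 | NULL
Sensor | pink | 6 | NULL
Valve | NULL | 1 | NULL
Widget | black | 2 | NULL
Widget | teal | 7 | Zane

(Bolt, red, 1, NULL); (Cable, blue, 7, Zane); (Chip, black, 4, Mona); (Chip, black, 4, NULL); (Gear, white, 9, NULL); (Lens, pink, 1, NULL); (Sensor, pink, 6, NULL); (Valve, NULL, 1, NULL); (Widget, black, 2, NULL); (Widget, teal, 7, Zane)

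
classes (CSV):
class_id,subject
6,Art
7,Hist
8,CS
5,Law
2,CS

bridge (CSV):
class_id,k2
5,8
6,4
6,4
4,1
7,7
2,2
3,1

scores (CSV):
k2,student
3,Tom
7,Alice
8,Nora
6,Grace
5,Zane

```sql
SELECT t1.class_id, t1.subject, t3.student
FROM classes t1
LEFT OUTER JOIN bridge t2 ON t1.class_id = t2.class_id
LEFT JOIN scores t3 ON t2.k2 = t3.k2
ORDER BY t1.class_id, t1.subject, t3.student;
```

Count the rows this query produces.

Step 1 — t1 LEFT JOIN t2 on class_id → 6 row(s).
Then LEFT JOIN `scores t3` on k2: each of those 6 rows is kept; rows whose t2.k2 has no match in t3 get NULL for t3's columns.
Result: 6 row(s).

6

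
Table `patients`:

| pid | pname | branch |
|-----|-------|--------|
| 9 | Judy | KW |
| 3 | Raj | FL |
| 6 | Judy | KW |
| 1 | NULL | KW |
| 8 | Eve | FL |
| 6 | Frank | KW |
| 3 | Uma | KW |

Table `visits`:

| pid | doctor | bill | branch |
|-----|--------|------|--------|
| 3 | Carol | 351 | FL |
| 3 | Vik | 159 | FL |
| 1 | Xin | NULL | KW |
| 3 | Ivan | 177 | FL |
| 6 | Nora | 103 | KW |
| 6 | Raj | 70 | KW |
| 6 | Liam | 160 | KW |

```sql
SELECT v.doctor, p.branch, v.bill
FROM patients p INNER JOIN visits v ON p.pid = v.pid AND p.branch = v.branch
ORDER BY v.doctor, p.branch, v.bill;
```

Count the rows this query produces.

10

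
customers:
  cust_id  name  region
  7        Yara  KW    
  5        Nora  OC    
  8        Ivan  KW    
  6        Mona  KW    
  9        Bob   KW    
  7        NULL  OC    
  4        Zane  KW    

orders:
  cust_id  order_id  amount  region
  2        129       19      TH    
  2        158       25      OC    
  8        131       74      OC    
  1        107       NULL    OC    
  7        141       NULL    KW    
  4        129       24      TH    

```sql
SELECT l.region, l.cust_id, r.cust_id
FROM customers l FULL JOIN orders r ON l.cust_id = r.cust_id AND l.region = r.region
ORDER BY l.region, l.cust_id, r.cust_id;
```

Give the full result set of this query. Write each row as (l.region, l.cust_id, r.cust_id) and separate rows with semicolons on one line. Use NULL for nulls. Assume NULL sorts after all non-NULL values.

FULL OUTER JOIN keeps every row from both sides; unmatched rows get NULL for the other side's columns.
Matching on l.cust_id = r.cust_id AND l.region = r.region.
- cust_id=7, region=KW: 1 matching r row(s), so 1 row(s) emitted.
- cust_id=5, region=OC: no r row matches, row kept with r columns NULL.
- cust_id=8, region=KW: no r row matches, row kept with r columns NULL.
- cust_id=6, region=KW: no r row matches, row kept with r columns NULL.
- cust_id=9, region=KW: no r row matches, row kept with r columns NULL.
- cust_id=7, region=OC: no r row matches, row kept with r columns NULL.
- cust_id=4, region=KW: no r row matches, row kept with r columns NULL.
- 5 row(s) from r found no l partner → padded with NULL.

(KW, 4, NULL); (KW, 6, NULL); (KW, 7, 7); (KW, 8, NULL); (KW, 9, NULL); (OC, 5, NULL); (OC, 7, NULL); (NULL, NULL, 1); (NULL, NULL, 2); (NULL, NULL, 2); (NULL, NULL, 4); (NULL, NULL, 8)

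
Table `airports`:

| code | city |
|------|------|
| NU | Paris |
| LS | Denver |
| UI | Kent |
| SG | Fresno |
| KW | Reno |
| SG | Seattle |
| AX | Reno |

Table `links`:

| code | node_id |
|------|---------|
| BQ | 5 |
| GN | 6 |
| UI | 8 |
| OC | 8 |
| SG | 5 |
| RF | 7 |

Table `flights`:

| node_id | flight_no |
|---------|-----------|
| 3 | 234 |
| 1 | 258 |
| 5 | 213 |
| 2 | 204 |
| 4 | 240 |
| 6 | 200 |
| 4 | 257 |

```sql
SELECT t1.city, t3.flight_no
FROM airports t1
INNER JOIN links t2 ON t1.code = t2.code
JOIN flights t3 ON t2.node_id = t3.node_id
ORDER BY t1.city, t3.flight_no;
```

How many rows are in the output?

2

Joins associate left-to-right: airports INNER JOIN links on code gives 3 intermediate row(s).
Then INNER JOIN `flights t3` on node_id: keep only rows whose t2.node_id appears in t3.
Result: 2 row(s).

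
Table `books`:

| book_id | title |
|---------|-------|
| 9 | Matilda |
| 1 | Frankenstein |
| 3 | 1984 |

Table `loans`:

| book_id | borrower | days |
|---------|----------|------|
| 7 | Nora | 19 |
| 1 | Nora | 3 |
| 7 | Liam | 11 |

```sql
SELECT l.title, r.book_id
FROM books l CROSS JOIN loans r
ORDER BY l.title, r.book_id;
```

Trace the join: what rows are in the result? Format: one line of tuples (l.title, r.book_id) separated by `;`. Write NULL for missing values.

CROSS JOIN pairs every row of `books` with every row of `loans`: 3 × 3 = 9 rows.
After projecting and ordering:
l.title | r.book_id
1984 | 1
1984 | 7
1984 | 7
Frankenstein | 1
Frankenstein | 7
Frankenstein | 7
Matilda | 1
Matilda | 7
Matilda | 7

(1984, 1); (1984, 7); (1984, 7); (Frankenstein, 1); (Frankenstein, 7); (Frankenstein, 7); (Matilda, 1); (Matilda, 7); (Matilda, 7)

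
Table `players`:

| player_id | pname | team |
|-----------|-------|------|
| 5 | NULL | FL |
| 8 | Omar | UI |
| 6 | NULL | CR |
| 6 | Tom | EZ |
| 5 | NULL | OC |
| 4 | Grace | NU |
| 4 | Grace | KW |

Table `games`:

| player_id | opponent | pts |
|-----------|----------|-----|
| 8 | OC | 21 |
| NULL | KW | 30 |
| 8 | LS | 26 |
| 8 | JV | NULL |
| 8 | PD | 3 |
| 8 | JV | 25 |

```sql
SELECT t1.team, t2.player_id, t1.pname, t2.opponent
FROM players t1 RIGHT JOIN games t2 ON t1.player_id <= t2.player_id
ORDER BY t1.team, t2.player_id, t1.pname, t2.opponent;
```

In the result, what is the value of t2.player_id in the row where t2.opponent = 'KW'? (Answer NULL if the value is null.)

RIGHT JOIN keeps every row from `games`; unmatched rows get NULL for `players`'s columns.
Matching on t1.player_id <= t2.player_id. A NULL in a compared column never satisfies the condition.
- t1[0] player_id=5 → 5 match(es) in t2 → 5 row(s).
- t1[1] player_id=8 → 5 match(es) in t2 → 5 row(s).
- t1[2] player_id=6 → 5 match(es) in t2 → 5 row(s).
- t1[3] player_id=6 → 5 match(es) in t2 → 5 row(s).
- t1[4] player_id=5 → 5 match(es) in t2 → 5 row(s).
- t1[5] player_id=4 → 5 match(es) in t2 → 5 row(s).
- t1[6] player_id=4 → 5 match(es) in t2 → 5 row(s).
- 1 t2 row(s) had no t1 match → kept, t1 columns NULL.

NULL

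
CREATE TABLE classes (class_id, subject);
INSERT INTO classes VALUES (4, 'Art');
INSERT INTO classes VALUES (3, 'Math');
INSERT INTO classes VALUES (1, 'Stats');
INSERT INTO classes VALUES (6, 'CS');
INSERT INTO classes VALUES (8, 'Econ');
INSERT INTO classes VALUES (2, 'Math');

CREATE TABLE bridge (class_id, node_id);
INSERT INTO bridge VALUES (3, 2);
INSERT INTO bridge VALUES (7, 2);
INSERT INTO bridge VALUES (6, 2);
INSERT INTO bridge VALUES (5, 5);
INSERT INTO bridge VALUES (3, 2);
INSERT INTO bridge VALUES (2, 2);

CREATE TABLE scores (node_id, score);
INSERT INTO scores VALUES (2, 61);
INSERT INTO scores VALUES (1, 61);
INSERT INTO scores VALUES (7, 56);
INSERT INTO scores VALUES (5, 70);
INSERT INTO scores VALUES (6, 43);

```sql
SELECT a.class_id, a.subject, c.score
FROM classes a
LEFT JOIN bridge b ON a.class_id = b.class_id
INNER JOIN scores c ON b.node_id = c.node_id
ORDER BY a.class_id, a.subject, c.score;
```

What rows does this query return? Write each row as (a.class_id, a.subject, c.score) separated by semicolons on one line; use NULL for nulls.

Joins associate left-to-right: classes LEFT JOIN bridge on class_id gives 7 intermediate row(s).
Then INNER JOIN `scores c` on node_id: keep only rows whose b.node_id appears in c.

(2, Math, 61); (3, Math, 61); (3, Math, 61); (6, CS, 61)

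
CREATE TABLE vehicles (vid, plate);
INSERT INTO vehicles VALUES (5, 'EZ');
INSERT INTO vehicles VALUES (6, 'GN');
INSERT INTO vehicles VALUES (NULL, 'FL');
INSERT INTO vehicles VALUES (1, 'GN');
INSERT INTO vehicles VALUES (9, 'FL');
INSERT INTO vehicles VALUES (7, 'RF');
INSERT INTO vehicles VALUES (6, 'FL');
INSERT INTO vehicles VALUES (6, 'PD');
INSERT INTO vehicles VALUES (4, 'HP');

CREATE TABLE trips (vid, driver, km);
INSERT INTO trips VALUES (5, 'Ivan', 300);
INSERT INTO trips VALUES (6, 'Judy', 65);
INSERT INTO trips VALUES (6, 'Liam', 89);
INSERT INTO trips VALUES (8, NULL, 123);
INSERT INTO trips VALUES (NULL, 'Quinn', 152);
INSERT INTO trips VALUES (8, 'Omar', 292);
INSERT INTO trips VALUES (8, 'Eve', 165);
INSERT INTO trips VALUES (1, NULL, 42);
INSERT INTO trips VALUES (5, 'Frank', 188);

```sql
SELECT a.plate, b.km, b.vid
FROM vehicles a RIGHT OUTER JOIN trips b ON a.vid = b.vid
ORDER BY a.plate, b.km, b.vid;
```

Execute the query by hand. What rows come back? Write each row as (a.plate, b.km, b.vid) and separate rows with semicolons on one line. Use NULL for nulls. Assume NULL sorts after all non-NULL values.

RIGHT JOIN keeps every row from `trips`; unmatched rows get NULL for `vehicles`'s columns.
Matching on a.vid = b.vid. A NULL in a compared column never satisfies the condition.
Matched pairs: 9; unmatched b rows kept: 4.

(EZ, 188, 5); (EZ, 300, 5); (FL, 65, 6); (FL, 89, 6); (GN, 42, 1); (GN, 65, 6); (GN, 89, 6); (PD, 65, 6); (PD, 89, 6); (NULL, 123, 8); (NULL, 152, NULL); (NULL, 165, 8); (NULL, 292, 8)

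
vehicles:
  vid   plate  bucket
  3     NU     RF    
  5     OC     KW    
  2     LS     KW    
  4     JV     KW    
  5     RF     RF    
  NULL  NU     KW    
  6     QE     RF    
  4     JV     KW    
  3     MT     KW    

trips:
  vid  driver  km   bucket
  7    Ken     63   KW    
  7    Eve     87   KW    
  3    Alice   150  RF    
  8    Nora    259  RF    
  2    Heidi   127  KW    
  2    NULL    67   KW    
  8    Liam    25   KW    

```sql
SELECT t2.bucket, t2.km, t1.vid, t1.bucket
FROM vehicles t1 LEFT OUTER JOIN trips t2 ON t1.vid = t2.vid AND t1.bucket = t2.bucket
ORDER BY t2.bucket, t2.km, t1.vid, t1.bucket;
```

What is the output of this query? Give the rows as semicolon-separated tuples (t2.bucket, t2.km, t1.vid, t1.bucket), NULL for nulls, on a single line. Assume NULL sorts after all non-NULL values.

(KW, 67, 2, KW); (KW, 127, 2, KW); (RF, 150, 3, RF); (NULL, NULL, 3, KW); (NULL, NULL, 4, KW); (NULL, NULL, 4, KW); (NULL, NULL, 5, KW); (NULL, NULL, 5, RF); (NULL, NULL, 6, RF); (NULL, NULL, NULL, KW)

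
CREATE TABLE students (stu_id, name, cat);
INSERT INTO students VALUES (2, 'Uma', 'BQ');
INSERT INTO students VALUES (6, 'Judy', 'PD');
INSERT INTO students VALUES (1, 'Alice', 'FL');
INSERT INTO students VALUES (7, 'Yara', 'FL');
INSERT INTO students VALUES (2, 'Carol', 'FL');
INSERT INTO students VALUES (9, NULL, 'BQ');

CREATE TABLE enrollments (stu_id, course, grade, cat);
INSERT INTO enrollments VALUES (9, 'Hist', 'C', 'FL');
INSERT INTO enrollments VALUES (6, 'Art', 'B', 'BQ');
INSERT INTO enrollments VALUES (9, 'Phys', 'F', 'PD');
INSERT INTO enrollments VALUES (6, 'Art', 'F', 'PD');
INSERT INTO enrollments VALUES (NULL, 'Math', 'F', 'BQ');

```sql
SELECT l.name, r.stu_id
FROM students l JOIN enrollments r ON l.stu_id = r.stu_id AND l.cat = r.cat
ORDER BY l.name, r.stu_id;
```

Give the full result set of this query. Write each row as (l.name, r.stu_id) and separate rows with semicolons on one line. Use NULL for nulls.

(Judy, 6)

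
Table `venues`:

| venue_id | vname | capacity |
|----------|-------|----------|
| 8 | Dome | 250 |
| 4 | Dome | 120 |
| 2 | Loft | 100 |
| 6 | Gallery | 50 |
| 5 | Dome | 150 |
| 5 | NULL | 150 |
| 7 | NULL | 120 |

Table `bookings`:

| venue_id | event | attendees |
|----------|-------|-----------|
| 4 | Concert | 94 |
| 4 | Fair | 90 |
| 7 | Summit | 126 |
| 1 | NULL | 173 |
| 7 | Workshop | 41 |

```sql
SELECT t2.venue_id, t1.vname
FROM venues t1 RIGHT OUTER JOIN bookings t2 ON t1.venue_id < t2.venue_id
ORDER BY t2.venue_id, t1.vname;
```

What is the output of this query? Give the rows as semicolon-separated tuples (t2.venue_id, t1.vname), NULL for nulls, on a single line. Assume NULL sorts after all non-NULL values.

(1, NULL); (4, Loft); (4, Loft); (7, Dome); (7, Dome); (7, Dome); (7, Dome); (7, Gallery); (7, Gallery); (7, Loft); (7, Loft); (7, NULL); (7, NULL)

RIGHT JOIN keeps every row from `bookings`; unmatched rows get NULL for `venues`'s columns.
Matching on t1.venue_id < t2.venue_id.
- venue_id=8: no matching t2 row.
- venue_id=4: 2 matching t2 row(s), so 2 row(s) emitted.
- venue_id=2: 4 matching t2 row(s), so 4 row(s) emitted.
- venue_id=6: 2 matching t2 row(s), so 2 row(s) emitted.
- venue_id=5: 2 matching t2 row(s), so 2 row(s) emitted.
- venue_id=5: 2 matching t2 row(s), so 2 row(s) emitted.
- venue_id=7: no matching t2 row.
- 1 t2 row(s) had no t1 match → kept, t1 columns NULL.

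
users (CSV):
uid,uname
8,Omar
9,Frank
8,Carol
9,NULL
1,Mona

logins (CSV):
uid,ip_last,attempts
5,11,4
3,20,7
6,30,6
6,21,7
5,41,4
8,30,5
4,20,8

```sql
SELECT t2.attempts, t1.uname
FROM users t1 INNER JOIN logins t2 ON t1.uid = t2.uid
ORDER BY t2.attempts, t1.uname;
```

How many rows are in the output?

2

INNER JOIN keeps only pairs where the ON condition holds.
Matching on t1.uid = t2.uid.
- t1 row (uid=8): matches 1 t2 row(s) → 1 output row(s).
- t1 row (uid=9): no match → dropped.
- t1 row (uid=8): matches 1 t2 row(s) → 1 output row(s).
- t1 row (uid=9): no match → dropped.
- t1 row (uid=1): no match → dropped.
Total: 2 rows.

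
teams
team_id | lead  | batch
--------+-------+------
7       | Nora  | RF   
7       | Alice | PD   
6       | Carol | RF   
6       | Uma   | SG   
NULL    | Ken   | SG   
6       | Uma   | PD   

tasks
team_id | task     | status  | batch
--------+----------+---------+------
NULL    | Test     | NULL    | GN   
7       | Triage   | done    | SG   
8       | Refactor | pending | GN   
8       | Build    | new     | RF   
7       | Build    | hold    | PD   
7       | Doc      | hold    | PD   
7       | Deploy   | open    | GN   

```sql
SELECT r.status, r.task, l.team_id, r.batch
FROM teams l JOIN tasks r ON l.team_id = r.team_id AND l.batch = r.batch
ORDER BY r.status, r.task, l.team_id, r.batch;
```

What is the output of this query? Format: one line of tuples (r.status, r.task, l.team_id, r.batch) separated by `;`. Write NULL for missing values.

(hold, Build, 7, PD); (hold, Doc, 7, PD)

INNER JOIN keeps only pairs where the ON condition holds.
Matching on l.team_id = r.team_id AND l.batch = r.batch. A NULL in a compared column never satisfies the condition.
- l[0] team_id=7, batch=RF → no match; dropped.
- l[1] team_id=7, batch=PD → 2 match(es) in r → 2 row(s).
- l[2] team_id=6, batch=RF → no match; dropped.
- l[3] team_id=6, batch=SG → no match; dropped.
- l[4] team_id=NULL, batch=SG → no match; dropped.
- l[5] team_id=6, batch=PD → no match; dropped.
After projecting and ordering:
r.status | r.task | l.team_id | r.batch
hold | Build | 7 | PD
hold | Doc | 7 | PD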